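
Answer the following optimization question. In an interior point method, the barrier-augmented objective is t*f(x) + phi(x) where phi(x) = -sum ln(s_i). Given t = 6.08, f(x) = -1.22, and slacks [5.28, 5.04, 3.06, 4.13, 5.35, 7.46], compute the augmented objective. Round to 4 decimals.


Step 1: Compute log-barrier.
ln values: [1.6639, 1.6174, 1.1184, 1.4183, 1.6771, 2.0096]
phi = -(1.6639 + 1.6174 + 1.1184 + 1.4183 + 1.6771 + 2.0096) = -9.5047
Step 2: Compute augmented objective.
t*f(x) = 6.08*-1.22 = -7.4176
Total = -7.4176 - 9.5047 = -16.9223


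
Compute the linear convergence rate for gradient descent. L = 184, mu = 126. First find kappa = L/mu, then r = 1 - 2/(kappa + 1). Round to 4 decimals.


Step 1: Compute the condition number.
kappa = L/mu = 184/126 = 1.4603
Step 2: Compute the convergence rate.
r = 1 - 2/(kappa + 1) = 1 - 2*mu/(L + mu) = (L - mu)/(L + mu) = 58/310 = 0.1871


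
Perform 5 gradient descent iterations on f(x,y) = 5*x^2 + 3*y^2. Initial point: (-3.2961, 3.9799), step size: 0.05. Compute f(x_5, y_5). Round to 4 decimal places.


Gradient descent on f(x,y) = 5*x^2 + 3*y^2.
Starting point: (-3.2961, 3.9799), alpha = 0.05
Step 1: grad_x = 2*5*-3.2961 = -32.961, grad_y = 2*3*3.9799 = 23.8794
  x_1 = -3.2961 - 0.05*-32.961 = -1.6481
  y_1 = 3.9799 - 0.05*23.8794 = 2.7859
Step 2: grad_x = 2*5*-1.6481 = -16.4805, grad_y = 2*3*2.7859 = 16.7156
  x_2 = -1.6481 - 0.05*-16.4805 = -0.824
  y_2 = 2.7859 - 0.05*16.7156 = 1.9502
Step 3: grad_x = 2*5*-0.824 = -8.2403, grad_y = 2*3*1.9502 = 11.7009
  x_3 = -0.824 - 0.05*-8.2403 = -0.412
  y_3 = 1.9502 - 0.05*11.7009 = 1.3651
Step 4: grad_x = 2*5*-0.412 = -4.1201, grad_y = 2*3*1.3651 = 8.1906
  x_4 = -0.412 - 0.05*-4.1201 = -0.206
  y_4 = 1.3651 - 0.05*8.1906 = 0.9556
Step 5: grad_x = 2*5*-0.206 = -2.0601, grad_y = 2*3*0.9556 = 5.7334
  x_5 = -0.206 - 0.05*-2.0601 = -0.103
  y_5 = 0.9556 - 0.05*5.7334 = 0.6689
f(-0.103, 0.6689) = 5*(-0.103)^2 + 3*0.6689^2 = 1.3953


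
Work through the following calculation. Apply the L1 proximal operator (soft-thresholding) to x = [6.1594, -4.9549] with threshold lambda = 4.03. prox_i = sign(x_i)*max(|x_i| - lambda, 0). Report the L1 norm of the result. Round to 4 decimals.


Soft-thresholding with lambda = 4.03:
prox(6.1594) = sign(6.1594)*max(|6.1594| - 4.03, 0) = 2.1294
prox(-4.9549) = sign(-4.9549)*max(|-4.9549| - 4.03, 0) = -0.9249
prox(x) = [2.1294, -0.9249]
||prox(x)||_1 = 2.1294 + 0.9249 = 3.0543


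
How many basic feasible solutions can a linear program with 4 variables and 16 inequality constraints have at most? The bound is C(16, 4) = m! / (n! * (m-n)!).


Each vertex corresponds to some choice of n active constraints out of m, so the number of vertices is at most C(m, n) = m! / (n!(m-n)!).
m = 16, n = 4
Numerator: 16 * 15 * 14 * 13
Denominator: 4! = 24
C(16, 4) = 1820


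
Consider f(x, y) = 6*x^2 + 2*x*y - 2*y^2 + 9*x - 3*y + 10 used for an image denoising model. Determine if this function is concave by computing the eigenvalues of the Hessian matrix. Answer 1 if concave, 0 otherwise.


The Hessian of f(x,y) = 6*x^2 + 2*x*y - 2*y^2 + 9*x - 3*y + 10 is:
H = [[12, 2], [2, -4]]
Trace = 12 - 4 = 8
Determinant = 12*-4 - (2)^2 = -52
Discriminant = (8)^2 - 4*-52 = 272.0
Eigenvalues: lambda_1 = -4.2462, lambda_2 = 12.2462
The function is not concave.

0


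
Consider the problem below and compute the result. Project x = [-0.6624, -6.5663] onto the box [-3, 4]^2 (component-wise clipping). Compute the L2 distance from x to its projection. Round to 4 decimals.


Project each component onto [-3, 4].
clip(-0.6624) = -0.6624, clip(-6.5663) = -3.0
Projection = [-0.6624, -3.0]
Squared diffs: [0.0, 12.7185]
Distance = sqrt(12.7185) = 3.5663


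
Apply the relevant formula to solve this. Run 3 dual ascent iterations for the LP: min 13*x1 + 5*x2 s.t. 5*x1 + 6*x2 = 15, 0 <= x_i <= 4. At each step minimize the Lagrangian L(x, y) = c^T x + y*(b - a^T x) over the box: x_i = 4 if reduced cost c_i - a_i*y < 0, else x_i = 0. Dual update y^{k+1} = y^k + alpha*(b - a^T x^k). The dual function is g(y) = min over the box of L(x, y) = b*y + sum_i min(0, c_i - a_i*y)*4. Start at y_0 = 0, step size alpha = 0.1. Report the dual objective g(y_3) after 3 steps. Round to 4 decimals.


Dual ascent for LP: min 13*x1 + 5*x2, 5*x1 + 6*x2 = 15, 0 <= x_i <= 4
Step 1: y^k = 0.0, reduced costs: (13.0, 5.0)
  x^k = (0.0, 0.0), subgradient = b - a^T x = 15.0
  y^{k+1} = 0.0 + 0.1*15.0 = 1.5
Step 2: y^k = 1.5, reduced costs: (5.5, -4.0)
  x^k = (0.0, 4.0), subgradient = b - a^T x = -9.0
  y^{k+1} = 1.5 + 0.1*-9.0 = 0.6
Step 3: y^k = 0.6, reduced costs: (10.0, 1.4)
  x^k = (0.0, 0.0), subgradient = b - a^T x = 15.0
  y^{k+1} = 0.6 + 0.1*15.0 = 2.1
Dual objective at y_3 = 2.1: reduced costs (2.5, -7.6), box minimizer x = (0.0, 4.0)
g(y_3) = b*y + (c1 - a1*y)*x1 + (c2 - a2*y)*x2 = 15*2.1 + 2.5*0.0 + (-7.6)*4.0 = 31.5 + 0.0 - 30.4 = 1.1


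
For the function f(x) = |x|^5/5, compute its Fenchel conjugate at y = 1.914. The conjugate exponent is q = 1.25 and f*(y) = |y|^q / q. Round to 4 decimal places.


The conjugate exponent q satisfies 1/p + 1/q = 1.
p = 5, so q = 5/(5 - 1) = 1.25
|y|^q = 1.914^1.25 = 2.2513
f*(1.914) = 2.2513 / 1.25 = 1.801


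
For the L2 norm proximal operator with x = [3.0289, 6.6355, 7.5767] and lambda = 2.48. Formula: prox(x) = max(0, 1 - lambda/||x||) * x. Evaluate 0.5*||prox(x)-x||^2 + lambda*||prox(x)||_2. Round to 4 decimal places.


Step 1: Compute ||x||.
||x|| = 10.5172
Step 2: Compute scaling factor.
scale = max(0, 1 - 2.48/10.5172) = 0.7642
Step 3: prox(x) = [2.3147, 5.0708, 5.7901]
||prox(x)|| = 8.0372
Step 4: Proximal objective.
0.5*||prox-x||^2 = 3.0752
lambda*||prox|| = 19.9323
Total = 23.0073


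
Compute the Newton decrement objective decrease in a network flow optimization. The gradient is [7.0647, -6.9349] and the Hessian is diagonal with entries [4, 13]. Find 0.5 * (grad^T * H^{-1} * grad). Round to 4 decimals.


Step 1: H is diagonal, so H^(-1) * g = [1.7662, -0.5335].
Step 2: g^T H^(-1) g = sum_i g_i^2 / H_ii
  = (7.0647)^2/4 + (-6.9349)^2/13
  = 12.4775 + 3.6994 = 16.1769
Step 3: Objective decrease = 0.5 * g^T H^(-1) g = 8.0885


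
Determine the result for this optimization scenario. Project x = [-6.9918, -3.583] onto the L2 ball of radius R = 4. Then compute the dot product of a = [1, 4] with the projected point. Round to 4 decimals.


Step 1: Compute ||x|| (intermediates to 6 decimals).
||x|| = sqrt((-6.9918)^2 + (-3.583)^2) = 7.856409
Step 2: Project.
Since ||x|| > R, scale = R/||x|| = 4/7.856409 = 0.509138, proj(x) = scale * x
proj(x) = [-3.559791, -1.824241]
Step 3: Dot product.
a^T * proj(x) = 1*(-3.559791) + 4*(-1.824241) = -10.8568


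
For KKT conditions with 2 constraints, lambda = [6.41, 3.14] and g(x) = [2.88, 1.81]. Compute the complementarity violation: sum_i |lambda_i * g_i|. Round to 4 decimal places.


KKT complementary slackness check:
lambda_1 * g_1 = 6.41 * 2.88 = 18.4608
lambda_2 * g_2 = 3.14 * 1.81 = 5.6834
Total violation = 18.4608 + 5.6834 = 24.1442


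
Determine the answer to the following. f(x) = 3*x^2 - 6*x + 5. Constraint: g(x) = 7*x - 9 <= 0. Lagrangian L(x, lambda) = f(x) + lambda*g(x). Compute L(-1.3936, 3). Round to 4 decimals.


Step 1: Evaluate f(x).
f(-1.3936) = 3*(-1.3936)^2 - 6*(-1.3936) + 5 = 19.188
Step 2: Evaluate g(x).
g(-1.3936) = 7*-1.3936 - 9 = -18.7552
Step 3: Compute Lagrangian.
L = 19.188 + 3*-18.7552 = -37.0776


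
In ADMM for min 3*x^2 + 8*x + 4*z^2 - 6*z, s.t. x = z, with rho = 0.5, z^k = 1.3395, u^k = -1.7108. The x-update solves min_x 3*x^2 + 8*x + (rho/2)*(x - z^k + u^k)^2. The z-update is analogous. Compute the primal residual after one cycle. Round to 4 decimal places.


ADMM iteration with rho = 0.5, z^k = 1.3395, u^k = -1.7108
Step 1: x-update.
Minimize 3*x^2 + 8*x + (0.5/2)*(x - 1.3395 - 1.7108)^2
FOC: (2*3 + 0.5)*x = -8 + 0.5*(1.3395 + 1.7108)
x^{k+1} = -0.9961
Step 2: z-update.
Minimize 4*z^2 - 6*z + (0.5/2)*(-0.9961 - z - 1.7108)^2
FOC: (2*4 + 0.5)*z = 6 + 0.5*(-0.9961 - 1.7108)
z^{k+1} = 0.5467
Step 3: u-update.
u^{k+1} = -1.7108 - 0.9961 - 0.5467 = -3.2536
Step 4: Primal residual = |-0.9961 - 0.5467| = 1.5428


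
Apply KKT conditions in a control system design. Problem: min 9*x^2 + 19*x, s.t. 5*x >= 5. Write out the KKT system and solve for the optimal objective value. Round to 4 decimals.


Step 1: Try lambda = 0 (constraint inactive).
x_unc = -19/(2*9) = -1.0556
Check: 5*-1.0556 = -5.278 < 5 -- violated!
Step 2: Constraint must be active: 5*x = 5
x* = 5/5 = 1.0
lambda = (2*9*1.0 + 19)/5 = 7.4
Step 3: Compute optimal value.
f(x*) = 9*1.0^2 + 19*1.0 = 28.0


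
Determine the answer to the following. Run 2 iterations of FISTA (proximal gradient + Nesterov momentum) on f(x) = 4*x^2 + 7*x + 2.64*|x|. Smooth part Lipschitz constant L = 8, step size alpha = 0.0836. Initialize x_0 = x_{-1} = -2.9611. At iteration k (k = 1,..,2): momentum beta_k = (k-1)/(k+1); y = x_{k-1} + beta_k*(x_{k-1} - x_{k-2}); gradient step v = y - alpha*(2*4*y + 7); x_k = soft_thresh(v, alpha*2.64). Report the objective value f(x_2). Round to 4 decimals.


FISTA on f(x) = 4*x^2 + 7*x + 2.64*|x|
L = 8, alpha = 0.0836
Iteration 1: beta = 0.0, y = -2.9611 + 0.0*(-2.9611 + 2.9611) = -2.9611
  grad(y) = -16.6888, v = y - alpha*grad = -1.5659
  prox(v) = soft_thresh(-1.5659, 0.2207) = -1.3452
Iteration 2: beta = 0.3333, y = -1.3452 + 0.3333*(-1.3452 + 2.9611) = -0.8066
  grad(y) = 0.5473, v = y - alpha*grad = -0.8523
  prox(v) = soft_thresh(-0.8523, 0.2207) = -0.6316
f(x_2) = 4*(-0.6316)^2 + 7*(-0.6316) + 2.64*|-0.6316| = -1.1581


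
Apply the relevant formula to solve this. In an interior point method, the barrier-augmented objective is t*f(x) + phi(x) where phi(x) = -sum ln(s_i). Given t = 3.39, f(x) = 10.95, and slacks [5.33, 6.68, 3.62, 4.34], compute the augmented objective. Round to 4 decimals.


Step 1: Compute log-barrier.
ln values: [1.6734, 1.8991, 1.2865, 1.4679]
phi = -(1.6734 + 1.8991 + 1.2865 + 1.4679) = -6.3268
Step 2: Compute augmented objective.
t*f(x) = 3.39*10.95 = 37.1205
Total = 37.1205 - 6.3268 = 30.7937


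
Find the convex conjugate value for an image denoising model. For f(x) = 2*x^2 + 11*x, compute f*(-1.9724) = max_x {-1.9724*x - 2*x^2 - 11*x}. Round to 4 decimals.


f*(y) = sup_x {y*x - a*x^2 - b*x} = sup_x {(y-b)*x - a*x^2}
FOC: (y - b) - 2a*x = 0 => x* = (y - b)/(2a)
x* = (-1.9724 - 11)/(2*2) = -3.2431
f*(-1.9724) = (y-b)^2/(4a) = (-1.9724 - 11)^2/(4*2)
= 168.2832/8 = 21.0354


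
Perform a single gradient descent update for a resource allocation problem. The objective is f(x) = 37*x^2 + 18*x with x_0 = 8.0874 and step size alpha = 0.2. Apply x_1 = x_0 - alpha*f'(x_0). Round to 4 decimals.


We compute the gradient at x_0 and apply the update.
f'(x) = 74*x + 18
f'(8.0874) = 74*8.0874 + 18 = 616.4676
x_1 = 8.0874 - 0.2*616.4676 = -115.2061


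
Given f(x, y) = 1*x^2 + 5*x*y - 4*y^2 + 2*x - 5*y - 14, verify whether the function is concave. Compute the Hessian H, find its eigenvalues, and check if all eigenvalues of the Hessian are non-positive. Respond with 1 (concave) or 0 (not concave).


The Hessian of f(x,y) = 1*x^2 + 5*x*y - 4*y^2 + 2*x - 5*y - 14 is:
H = [[2, 5], [5, -8]]
Trace = 2 - 8 = -6
Determinant = 2*-8 - (5)^2 = -41
Discriminant = (-6)^2 - 4*-41 = 200.0
Eigenvalues: lambda_1 = -10.0711, lambda_2 = 4.0711
The function is not concave.

0


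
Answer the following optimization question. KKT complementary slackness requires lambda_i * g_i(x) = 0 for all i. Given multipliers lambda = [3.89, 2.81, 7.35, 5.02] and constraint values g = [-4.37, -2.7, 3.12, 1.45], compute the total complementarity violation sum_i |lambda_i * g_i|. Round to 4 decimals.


KKT complementary slackness check:
lambda_1 * g_1 = 3.89 * -4.37 = -16.9993
lambda_2 * g_2 = 2.81 * -2.7 = -7.587
lambda_3 * g_3 = 7.35 * 3.12 = 22.932
lambda_4 * g_4 = 5.02 * 1.45 = 7.279
Total violation = 16.9993 + 7.587 + 22.932 + 7.279 = 54.7973


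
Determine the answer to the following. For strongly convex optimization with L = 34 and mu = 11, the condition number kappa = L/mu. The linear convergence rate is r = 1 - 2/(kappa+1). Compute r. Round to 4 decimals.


Step 1: Compute the condition number.
kappa = L/mu = 34/11 = 3.0909
Step 2: Compute the convergence rate.
r = 1 - 2/(kappa + 1) = 1 - 2*mu/(L + mu) = (L - mu)/(L + mu) = 23/45 = 0.5111


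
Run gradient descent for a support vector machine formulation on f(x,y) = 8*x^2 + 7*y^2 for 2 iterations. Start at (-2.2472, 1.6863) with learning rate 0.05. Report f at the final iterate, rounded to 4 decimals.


Gradient descent on f(x,y) = 8*x^2 + 7*y^2.
Starting point: (-2.2472, 1.6863), alpha = 0.05
Step 1: grad_x = 2*8*-2.2472 = -35.9552, grad_y = 2*7*1.6863 = 23.6082
  x_1 = -2.2472 - 0.05*-35.9552 = -0.4494
  y_1 = 1.6863 - 0.05*23.6082 = 0.5059
Step 2: grad_x = 2*8*-0.4494 = -7.191, grad_y = 2*7*0.5059 = 7.0825
  x_2 = -0.4494 - 0.05*-7.191 = -0.0899
  y_2 = 0.5059 - 0.05*7.0825 = 0.1518
f(-0.0899, 0.1518) = 8*(-0.0899)^2 + 7*0.1518^2 = 0.2259


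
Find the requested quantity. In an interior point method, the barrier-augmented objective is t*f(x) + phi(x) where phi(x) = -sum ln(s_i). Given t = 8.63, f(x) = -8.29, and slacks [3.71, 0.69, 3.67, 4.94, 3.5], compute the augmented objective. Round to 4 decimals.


Step 1: Compute log-barrier.
ln values: [1.311, -0.3711, 1.3002, 1.5974, 1.2528]
phi = -(1.311 - 0.3711 + 1.3002 + 1.5974 + 1.2528) = -5.0903
Step 2: Compute augmented objective.
t*f(x) = 8.63*-8.29 = -71.5427
Total = -71.5427 - 5.0903 = -76.633


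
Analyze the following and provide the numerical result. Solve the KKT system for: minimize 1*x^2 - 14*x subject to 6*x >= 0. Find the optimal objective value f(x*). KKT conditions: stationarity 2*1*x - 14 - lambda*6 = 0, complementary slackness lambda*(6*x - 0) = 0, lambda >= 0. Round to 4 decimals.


Step 1: Try lambda = 0 (constraint inactive).
Stationarity: 2*1*x - 14 = 0
x* = 14/(2*1) = 7.0
Check constraint: 6*7.0 = 42.0 >= 0 -- satisfied.
Step 2: Compute optimal value.
f(x*) = 1*7.0^2 - 14*7.0 = -49.0


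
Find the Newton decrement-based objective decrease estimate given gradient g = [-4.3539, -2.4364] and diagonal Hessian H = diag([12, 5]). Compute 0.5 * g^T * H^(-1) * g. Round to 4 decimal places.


Step 1: H is diagonal, so H^(-1) * g = [-0.3628, -0.4873].
Step 2: g^T H^(-1) g = sum_i g_i^2 / H_ii
  = (-4.3539)^2/12 + (-2.4364)^2/5
  = 1.5797 + 1.1872 = 2.7669
Step 3: Objective decrease = 0.5 * g^T H^(-1) g = 1.3835


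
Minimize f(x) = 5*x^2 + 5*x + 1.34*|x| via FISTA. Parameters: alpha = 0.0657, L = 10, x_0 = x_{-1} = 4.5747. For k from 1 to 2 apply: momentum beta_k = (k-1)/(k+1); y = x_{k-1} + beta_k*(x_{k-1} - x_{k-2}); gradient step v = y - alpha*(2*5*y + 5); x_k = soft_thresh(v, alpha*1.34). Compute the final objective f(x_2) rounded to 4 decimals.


FISTA on f(x) = 5*x^2 + 5*x + 1.34*|x|
L = 10, alpha = 0.0657
Iteration 1: beta = 0.0, y = 4.5747 + 0.0*(4.5747 - 4.5747) = 4.5747
  grad(y) = 50.747, v = y - alpha*grad = 1.2406
  prox(v) = soft_thresh(1.2406, 0.088) = 1.1526
Iteration 2: beta = 0.3333, y = 1.1526 + 0.3333*(1.1526 - 4.5747) = 0.0119
  grad(y) = 5.1188, v = y - alpha*grad = -0.3244
  prox(v) = soft_thresh(-0.3244, 0.088) = -0.2364
f(x_2) = 5*(-0.2364)^2 + 5*(-0.2364) + 1.34*|-0.2364| = -0.5858


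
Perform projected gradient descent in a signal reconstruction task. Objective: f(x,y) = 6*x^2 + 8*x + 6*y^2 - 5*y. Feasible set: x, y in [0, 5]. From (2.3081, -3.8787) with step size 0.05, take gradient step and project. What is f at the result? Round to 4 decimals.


Step 1: Compute gradient at (2.3081, -3.8787).
grad_x = 2*6*2.3081 + 8 = 35.6972
grad_y = 2*6*-3.8787 - 5 = -51.5444
Step 2: Gradient step.
x_raw = 2.3081 - 0.05*35.6972 = 0.5232
y_raw = -3.8787 - 0.05*-51.5444 = -1.3015
Step 3: Project onto [0, 5].
x_proj = clip(0.5232) = 0.5232
y_proj = clip(-1.3015) = 0.0
Step 4: Evaluate f.
f(0.5232, 0.0) = 5.8286


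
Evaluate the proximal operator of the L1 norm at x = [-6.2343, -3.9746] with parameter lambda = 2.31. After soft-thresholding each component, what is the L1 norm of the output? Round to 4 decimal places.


Soft-thresholding with lambda = 2.31:
prox(-6.2343) = sign(-6.2343)*max(|-6.2343| - 2.31, 0) = -3.9243
prox(-3.9746) = sign(-3.9746)*max(|-3.9746| - 2.31, 0) = -1.6646
prox(x) = [-3.9243, -1.6646]
||prox(x)||_1 = 3.9243 + 1.6646 = 5.5889


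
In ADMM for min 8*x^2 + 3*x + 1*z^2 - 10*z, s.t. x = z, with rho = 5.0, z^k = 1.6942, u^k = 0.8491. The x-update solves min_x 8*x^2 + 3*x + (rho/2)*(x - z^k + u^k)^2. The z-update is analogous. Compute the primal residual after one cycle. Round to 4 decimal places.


ADMM iteration with rho = 5.0, z^k = 1.6942, u^k = 0.8491
Step 1: x-update.
Minimize 8*x^2 + 3*x + (5.0/2)*(x - 1.6942 + 0.8491)^2
FOC: (2*8 + 5.0)*x = -3 + 5.0*(1.6942 - 0.8491)
x^{k+1} = 0.0584
Step 2: z-update.
Minimize 1*z^2 - 10*z + (5.0/2)*(0.0584 - z + 0.8491)^2
FOC: (2*1 + 5.0)*z = 10 + 5.0*(0.0584 + 0.8491)
z^{k+1} = 2.0768
Step 3: u-update.
u^{k+1} = 0.8491 + 0.0584 - 2.0768 = -1.1693
Step 4: Primal residual = |0.0584 - 2.0768| = 2.0184


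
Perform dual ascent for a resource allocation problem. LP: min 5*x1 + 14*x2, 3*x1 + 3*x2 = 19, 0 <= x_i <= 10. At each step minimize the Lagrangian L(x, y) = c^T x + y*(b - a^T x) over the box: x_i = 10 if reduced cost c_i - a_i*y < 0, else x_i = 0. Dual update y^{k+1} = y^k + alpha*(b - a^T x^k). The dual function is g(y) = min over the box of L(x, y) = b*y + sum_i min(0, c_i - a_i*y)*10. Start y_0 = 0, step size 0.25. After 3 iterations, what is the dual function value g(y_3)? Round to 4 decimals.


Dual ascent for LP: min 5*x1 + 14*x2, 3*x1 + 3*x2 = 19, 0 <= x_i <= 10
Step 1: y^k = 0.0, reduced costs: (5.0, 14.0)
  x^k = (0.0, 0.0), subgradient = b - a^T x = 19.0
  y^{k+1} = 0.0 + 0.25*19.0 = 4.75
Step 2: y^k = 4.75, reduced costs: (-9.25, -0.25)
  x^k = (10.0, 10.0), subgradient = b - a^T x = -41.0
  y^{k+1} = 4.75 + 0.25*-41.0 = -5.5
Step 3: y^k = -5.5, reduced costs: (21.5, 30.5)
  x^k = (0.0, 0.0), subgradient = b - a^T x = 19.0
  y^{k+1} = -5.5 + 0.25*19.0 = -0.75
Dual objective at y_3 = -0.75: reduced costs (7.25, 16.25), box minimizer x = (0.0, 0.0)
g(y_3) = b*y + (c1 - a1*y)*x1 + (c2 - a2*y)*x2 = 19*(-0.75) + 7.25*0.0 + 16.25*0.0 = -14.25 + 0.0 + 0.0 = -14.25


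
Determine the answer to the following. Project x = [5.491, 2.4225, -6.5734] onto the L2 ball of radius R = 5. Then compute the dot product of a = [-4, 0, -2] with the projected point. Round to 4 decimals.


Step 1: Compute ||x|| (intermediates to 6 decimals).
||x|| = sqrt(5.491^2 + 2.4225^2 + (-6.5734)^2) = 8.901077
Step 2: Project.
Since ||x|| > R, scale = R/||x|| = 5/8.901077 = 0.56173, proj(x) = scale * x
proj(x) = [3.084459, 1.360791, -3.692476]
Step 3: Dot product.
a^T * proj(x) = -4*3.084459 + 0*1.360791 - 2*(-3.692476) = -4.9529


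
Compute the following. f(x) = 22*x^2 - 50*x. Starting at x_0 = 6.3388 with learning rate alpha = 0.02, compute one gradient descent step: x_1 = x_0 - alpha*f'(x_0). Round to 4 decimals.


We compute the gradient at x_0 and apply the update.
f'(x) = 44*x - 50
f'(6.3388) = 44*6.3388 - 50 = 228.9072
x_1 = 6.3388 - 0.02*228.9072 = 1.7607


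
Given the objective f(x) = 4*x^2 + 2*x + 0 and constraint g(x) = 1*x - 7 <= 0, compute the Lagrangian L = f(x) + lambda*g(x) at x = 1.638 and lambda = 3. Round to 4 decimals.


Step 1: Evaluate f(x).
f(1.638) = 4*1.638^2 + 2*1.638 + 0 = 14.0082
Step 2: Evaluate g(x).
g(1.638) = 1*1.638 - 7 = -5.362
Step 3: Compute Lagrangian.
L = 14.0082 + 3*-5.362 = -2.0778


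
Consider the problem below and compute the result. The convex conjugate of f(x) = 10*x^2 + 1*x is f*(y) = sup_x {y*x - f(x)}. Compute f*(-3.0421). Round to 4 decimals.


f*(y) = sup_x {y*x - a*x^2 - b*x} = sup_x {(y-b)*x - a*x^2}
FOC: (y - b) - 2a*x = 0 => x* = (y - b)/(2a)
x* = (-3.0421 - 1)/(2*10) = -0.2021
f*(-3.0421) = (y-b)^2/(4a) = (-3.0421 - 1)^2/(4*10)
= 16.3386/40 = 0.4085


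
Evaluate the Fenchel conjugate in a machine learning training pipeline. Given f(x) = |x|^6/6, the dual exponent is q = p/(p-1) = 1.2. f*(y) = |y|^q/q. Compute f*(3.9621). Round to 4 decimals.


The conjugate exponent q satisfies 1/p + 1/q = 1.
p = 6, so q = 6/(6 - 1) = 1.2
|y|^q = 3.9621^1.2 = 5.2181
f*(3.9621) = 5.2181 / 1.2 = 4.3484


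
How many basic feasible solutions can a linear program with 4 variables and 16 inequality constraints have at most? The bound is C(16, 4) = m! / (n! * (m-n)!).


Each vertex corresponds to some choice of n active constraints out of m, so the number of vertices is at most C(m, n) = m! / (n!(m-n)!).
m = 16, n = 4
Numerator: 16 * 15 * 14 * 13
Denominator: 4! = 24
C(16, 4) = 1820


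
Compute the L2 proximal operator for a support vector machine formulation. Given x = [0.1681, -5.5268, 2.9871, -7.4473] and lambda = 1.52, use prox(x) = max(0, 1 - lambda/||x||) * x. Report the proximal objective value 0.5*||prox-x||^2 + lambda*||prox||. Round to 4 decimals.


Step 1: Compute ||x||.
||x|| = 9.7447
Step 2: Compute scaling factor.
scale = max(0, 1 - 1.52/9.7447) = 0.844
Step 3: prox(x) = [0.1419, -4.6647, 2.5212, -6.2857]
||prox(x)|| = 8.2247
Step 4: Proximal objective.
0.5*||prox-x||^2 = 1.1552
lambda*||prox|| = 12.5015
Total = 13.6567


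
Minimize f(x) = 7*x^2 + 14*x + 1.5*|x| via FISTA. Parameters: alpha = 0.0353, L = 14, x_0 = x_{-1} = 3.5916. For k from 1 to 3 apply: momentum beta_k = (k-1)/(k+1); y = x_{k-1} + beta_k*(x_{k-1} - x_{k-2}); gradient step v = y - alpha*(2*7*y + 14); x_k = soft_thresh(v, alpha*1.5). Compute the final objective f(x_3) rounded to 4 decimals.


FISTA on f(x) = 7*x^2 + 14*x + 1.5*|x|
L = 14, alpha = 0.0353
Iteration 1: beta = 0.0, y = 3.5916 + 0.0*(3.5916 - 3.5916) = 3.5916
  grad(y) = 64.2824, v = y - alpha*grad = 1.3224
  prox(v) = soft_thresh(1.3224, 0.053) = 1.2695
Iteration 2: beta = 0.3333, y = 1.2695 + 0.3333*(1.2695 - 3.5916) = 0.4954
  grad(y) = 20.9362, v = y - alpha*grad = -0.2436
  prox(v) = soft_thresh(-0.2436, 0.053) = -0.1907
Iteration 3: beta = 0.5, y = -0.1907 + 0.5*(-0.1907 - 1.2695) = -0.9207
  grad(y) = 1.1099, v = y - alpha*grad = -0.9599
  prox(v) = soft_thresh(-0.9599, 0.053) = -0.907
f(x_3) = 7*(-0.907)^2 + 14*(-0.907) + 1.5*|-0.907| = -5.579


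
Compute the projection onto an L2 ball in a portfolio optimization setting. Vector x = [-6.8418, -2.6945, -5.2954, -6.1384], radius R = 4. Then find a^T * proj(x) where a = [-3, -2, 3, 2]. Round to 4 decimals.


Step 1: Compute ||x|| (intermediates to 6 decimals).
||x|| = sqrt((-6.8418)^2 + (-2.6945)^2 + (-5.2954)^2 + (-6.1384)^2) = 10.944943
Step 2: Project.
Since ||x|| > R, scale = R/||x|| = 4/10.944943 = 0.365466, proj(x) = scale * x
proj(x) = [-2.500445, -0.984748, -1.935289, -2.243376]
Step 3: Dot product.
a^T * proj(x) = -3*(-2.500445) - 2*(-0.984748) + 3*(-1.935289) + 2*(-2.243376) = -0.8218


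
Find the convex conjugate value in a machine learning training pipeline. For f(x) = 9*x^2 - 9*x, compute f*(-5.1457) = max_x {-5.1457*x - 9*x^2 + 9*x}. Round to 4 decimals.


f*(y) = sup_x {y*x - a*x^2 - b*x} = sup_x {(y-b)*x - a*x^2}
FOC: (y - b) - 2a*x = 0 => x* = (y - b)/(2a)
x* = (-5.1457 + 9)/(2*9) = 0.2141
f*(-5.1457) = (y-b)^2/(4a) = (-5.1457 + 9)^2/(4*9)
= 14.8556/36 = 0.4127


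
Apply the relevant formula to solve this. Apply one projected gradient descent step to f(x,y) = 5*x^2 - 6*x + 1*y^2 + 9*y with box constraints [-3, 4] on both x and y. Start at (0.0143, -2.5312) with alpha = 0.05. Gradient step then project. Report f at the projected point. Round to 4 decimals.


Step 1: Compute gradient at (0.0143, -2.5312).
grad_x = 2*5*0.0143 - 6 = -5.857
grad_y = 2*1*-2.5312 + 9 = 3.9376
Step 2: Gradient step.
x_raw = 0.0143 - 0.05*-5.857 = 0.3072
y_raw = -2.5312 - 0.05*3.9376 = -2.7281
Step 3: Project onto [-3, 4].
x_proj = clip(0.3072) = 0.3072
y_proj = clip(-2.7281) = -2.7281
Step 4: Evaluate f.
f(0.3072, -2.7281) = -18.4815


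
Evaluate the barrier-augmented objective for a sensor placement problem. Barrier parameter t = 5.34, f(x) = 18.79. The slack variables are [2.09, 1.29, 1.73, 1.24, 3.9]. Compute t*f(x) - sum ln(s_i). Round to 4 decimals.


Step 1: Compute log-barrier.
ln values: [0.7372, 0.2546, 0.5481, 0.2151, 1.361]
phi = -(0.7372 + 0.2546 + 0.5481 + 0.2151 + 1.361) = -3.116
Step 2: Compute augmented objective.
t*f(x) = 5.34*18.79 = 100.3386
Total = 100.3386 - 3.116 = 97.2226


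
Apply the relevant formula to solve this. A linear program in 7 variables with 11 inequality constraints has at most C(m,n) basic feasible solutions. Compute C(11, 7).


Each vertex corresponds to some choice of n active constraints out of m, so the number of vertices is at most C(m, n) = m! / (n!(m-n)!).
m = 11, n = 7
Numerator: 11 * 10 * 9 * 8 * 7 * 6 * 5
Denominator: 7! = 5040
C(11, 7) = 330


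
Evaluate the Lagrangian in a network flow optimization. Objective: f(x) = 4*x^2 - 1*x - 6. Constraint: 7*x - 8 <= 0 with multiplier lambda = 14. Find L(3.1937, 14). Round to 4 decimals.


Step 1: Evaluate f(x).
f(3.1937) = 4*3.1937^2 - 1*3.1937 - 6 = 31.6052
Step 2: Evaluate g(x).
g(3.1937) = 7*3.1937 - 8 = 14.3559
Step 3: Compute Lagrangian.
L = 31.6052 + 14*14.3559 = 232.5878


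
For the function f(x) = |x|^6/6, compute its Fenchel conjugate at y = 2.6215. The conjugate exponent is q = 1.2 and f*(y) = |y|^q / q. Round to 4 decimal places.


The conjugate exponent q satisfies 1/p + 1/q = 1.
p = 6, so q = 6/(6 - 1) = 1.2
|y|^q = 2.6215^1.2 = 3.1788
f*(2.6215) = 3.1788 / 1.2 = 2.649


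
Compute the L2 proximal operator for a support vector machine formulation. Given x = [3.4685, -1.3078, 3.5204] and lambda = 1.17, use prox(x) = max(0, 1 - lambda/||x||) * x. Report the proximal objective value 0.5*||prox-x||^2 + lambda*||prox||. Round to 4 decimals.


Step 1: Compute ||x||.
||x|| = 5.1121
Step 2: Compute scaling factor.
scale = max(0, 1 - 1.17/5.1121) = 0.7711
Step 3: prox(x) = [2.6747, -1.0085, 2.7147]
||prox(x)|| = 3.9421
Step 4: Proximal objective.
0.5*||prox-x||^2 = 0.6845
lambda*||prox|| = 4.6123
Total = 5.2968


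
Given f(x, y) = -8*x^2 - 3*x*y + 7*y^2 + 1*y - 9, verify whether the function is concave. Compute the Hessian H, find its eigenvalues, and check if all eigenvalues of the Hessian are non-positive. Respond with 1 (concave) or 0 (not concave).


The Hessian of f(x,y) = -8*x^2 - 3*x*y + 7*y^2 + 1*y - 9 is:
H = [[-16, -3], [-3, 14]]
Trace = -16 + 14 = -2
Determinant = -16*14 - (-3)^2 = -233
Discriminant = (-2)^2 - 4*-233 = 936.0
Eigenvalues: lambda_1 = -16.2971, lambda_2 = 14.2971
The function is not concave.

0


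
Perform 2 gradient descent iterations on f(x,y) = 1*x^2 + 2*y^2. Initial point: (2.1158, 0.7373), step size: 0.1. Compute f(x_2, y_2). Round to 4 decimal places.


Gradient descent on f(x,y) = 1*x^2 + 2*y^2.
Starting point: (2.1158, 0.7373), alpha = 0.1
Step 1: grad_x = 2*1*2.1158 = 4.2316, grad_y = 2*2*0.7373 = 2.9492
  x_1 = 2.1158 - 0.1*4.2316 = 1.6926
  y_1 = 0.7373 - 0.1*2.9492 = 0.4424
Step 2: grad_x = 2*1*1.6926 = 3.3853, grad_y = 2*2*0.4424 = 1.7695
  x_2 = 1.6926 - 0.1*3.3853 = 1.3541
  y_2 = 0.4424 - 0.1*1.7695 = 0.2654
f(1.3541, 0.2654) = 1*1.3541^2 + 2*0.2654^2 = 1.9745


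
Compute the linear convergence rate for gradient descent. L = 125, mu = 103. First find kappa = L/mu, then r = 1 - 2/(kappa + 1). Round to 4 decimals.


Step 1: Compute the condition number.
kappa = L/mu = 125/103 = 1.2136
Step 2: Compute the convergence rate.
r = 1 - 2/(kappa + 1) = 1 - 2*mu/(L + mu) = (L - mu)/(L + mu) = 22/228 = 0.0965


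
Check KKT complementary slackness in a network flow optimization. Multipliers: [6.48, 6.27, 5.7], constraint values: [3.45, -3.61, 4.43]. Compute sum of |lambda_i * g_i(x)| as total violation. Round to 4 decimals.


KKT complementary slackness check:
lambda_1 * g_1 = 6.48 * 3.45 = 22.356
lambda_2 * g_2 = 6.27 * -3.61 = -22.6347
lambda_3 * g_3 = 5.7 * 4.43 = 25.251
Total violation = 22.356 + 22.6347 + 25.251 = 70.2417


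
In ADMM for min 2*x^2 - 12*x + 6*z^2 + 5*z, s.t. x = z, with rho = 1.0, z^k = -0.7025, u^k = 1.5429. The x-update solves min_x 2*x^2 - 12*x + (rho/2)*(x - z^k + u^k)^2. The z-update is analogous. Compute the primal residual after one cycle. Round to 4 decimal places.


ADMM iteration with rho = 1.0, z^k = -0.7025, u^k = 1.5429
Step 1: x-update.
Minimize 2*x^2 - 12*x + (1.0/2)*(x + 0.7025 + 1.5429)^2
FOC: (2*2 + 1.0)*x = 12 + 1.0*(-0.7025 - 1.5429)
x^{k+1} = 1.9509
Step 2: z-update.
Minimize 6*z^2 + 5*z + (1.0/2)*(1.9509 - z + 1.5429)^2
FOC: (2*6 + 1.0)*z = -5 + 1.0*(1.9509 + 1.5429)
z^{k+1} = -0.1159
Step 3: u-update.
u^{k+1} = 1.5429 + 1.9509 + 0.1159 = 3.6097
Step 4: Primal residual = |1.9509 + 0.1159| = 2.0668


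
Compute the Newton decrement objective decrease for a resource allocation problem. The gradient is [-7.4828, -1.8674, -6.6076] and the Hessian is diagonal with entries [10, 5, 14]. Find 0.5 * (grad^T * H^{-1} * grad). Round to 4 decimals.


Step 1: H is diagonal, so H^(-1) * g = [-0.7483, -0.3735, -0.472].
Step 2: g^T H^(-1) g = sum_i g_i^2 / H_ii
  = (-7.4828)^2/10 + (-1.8674)^2/5 + (-6.6076)^2/14
  = 5.5992 + 0.6974 + 3.1186 = 9.4153
Step 3: Objective decrease = 0.5 * g^T H^(-1) g = 4.7076


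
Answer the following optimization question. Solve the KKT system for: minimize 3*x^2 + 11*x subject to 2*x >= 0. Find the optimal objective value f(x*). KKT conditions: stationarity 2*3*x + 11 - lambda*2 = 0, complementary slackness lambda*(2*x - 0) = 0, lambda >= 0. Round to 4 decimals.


Step 1: Try lambda = 0 (constraint inactive).
x_unc = -11/(2*3) = -1.8333
Check: 2*-1.8333 = -3.6666 < 0 -- violated!
Step 2: Constraint must be active: 2*x = 0
x* = 0/2 = 0.0
lambda = (2*3*0.0 + 11)/2 = 5.5
Step 3: Compute optimal value.
f(x*) = 3*0.0^2 + 11*0.0 = 0.0


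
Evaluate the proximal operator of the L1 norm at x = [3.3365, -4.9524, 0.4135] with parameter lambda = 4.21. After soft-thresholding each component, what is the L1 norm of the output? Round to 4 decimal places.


Soft-thresholding with lambda = 4.21:
prox(3.3365) = sign(3.3365)*max(|3.3365| - 4.21, 0) = 0.0
prox(-4.9524) = sign(-4.9524)*max(|-4.9524| - 4.21, 0) = -0.7424
prox(0.4135) = sign(0.4135)*max(|0.4135| - 4.21, 0) = 0.0
prox(x) = [0.0, -0.7424, 0.0]
||prox(x)||_1 = 0.0 + 0.7424 + 0.0 = 0.7424


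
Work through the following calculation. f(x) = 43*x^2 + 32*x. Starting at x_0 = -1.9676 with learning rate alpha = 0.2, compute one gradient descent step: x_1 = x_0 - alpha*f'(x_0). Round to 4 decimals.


We compute the gradient at x_0 and apply the update.
f'(x) = 86*x + 32
f'(-1.9676) = 86*-1.9676 + 32 = -137.2136
x_1 = -1.9676 - 0.2*-137.2136 = 25.4751


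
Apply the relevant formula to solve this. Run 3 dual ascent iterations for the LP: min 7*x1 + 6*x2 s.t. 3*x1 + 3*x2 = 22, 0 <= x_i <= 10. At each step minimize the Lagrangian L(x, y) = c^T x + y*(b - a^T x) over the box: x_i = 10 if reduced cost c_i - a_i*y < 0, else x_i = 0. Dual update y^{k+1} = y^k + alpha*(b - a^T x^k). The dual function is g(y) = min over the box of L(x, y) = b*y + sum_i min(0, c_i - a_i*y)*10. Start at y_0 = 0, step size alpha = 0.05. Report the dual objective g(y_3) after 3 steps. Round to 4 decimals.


Dual ascent for LP: min 7*x1 + 6*x2, 3*x1 + 3*x2 = 22, 0 <= x_i <= 10
Step 1: y^k = 0.0, reduced costs: (7.0, 6.0)
  x^k = (0.0, 0.0), subgradient = b - a^T x = 22.0
  y^{k+1} = 0.0 + 0.05*22.0 = 1.1
Step 2: y^k = 1.1, reduced costs: (3.7, 2.7)
  x^k = (0.0, 0.0), subgradient = b - a^T x = 22.0
  y^{k+1} = 1.1 + 0.05*22.0 = 2.2
Step 3: y^k = 2.2, reduced costs: (0.4, -0.6)
  x^k = (0.0, 10.0), subgradient = b - a^T x = -8.0
  y^{k+1} = 2.2 + 0.05*-8.0 = 1.8
Dual objective at y_3 = 1.8: reduced costs (1.6, 0.6), box minimizer x = (0.0, 0.0)
g(y_3) = b*y + (c1 - a1*y)*x1 + (c2 - a2*y)*x2 = 22*1.8 + 1.6*0.0 + 0.6*0.0 = 39.6 + 0.0 + 0.0 = 39.6


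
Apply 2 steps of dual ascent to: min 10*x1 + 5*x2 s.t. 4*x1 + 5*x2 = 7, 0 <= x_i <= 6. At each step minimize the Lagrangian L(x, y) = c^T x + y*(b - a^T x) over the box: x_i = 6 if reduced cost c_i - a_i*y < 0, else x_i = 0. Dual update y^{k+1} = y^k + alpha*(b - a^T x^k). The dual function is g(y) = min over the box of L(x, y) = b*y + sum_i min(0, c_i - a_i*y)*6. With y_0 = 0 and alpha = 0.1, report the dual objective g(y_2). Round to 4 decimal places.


Dual ascent for LP: min 10*x1 + 5*x2, 4*x1 + 5*x2 = 7, 0 <= x_i <= 6
Step 1: y^k = 0.0, reduced costs: (10.0, 5.0)
  x^k = (0.0, 0.0), subgradient = b - a^T x = 7.0
  y^{k+1} = 0.0 + 0.1*7.0 = 0.7
Step 2: y^k = 0.7, reduced costs: (7.2, 1.5)
  x^k = (0.0, 0.0), subgradient = b - a^T x = 7.0
  y^{k+1} = 0.7 + 0.1*7.0 = 1.4
Dual objective at y_2 = 1.4: reduced costs (4.4, -2.0), box minimizer x = (0.0, 6.0)
g(y_2) = b*y + (c1 - a1*y)*x1 + (c2 - a2*y)*x2 = 7*1.4 + 4.4*0.0 + (-2.0)*6.0 = 9.8 + 0.0 - 12.0 = -2.2


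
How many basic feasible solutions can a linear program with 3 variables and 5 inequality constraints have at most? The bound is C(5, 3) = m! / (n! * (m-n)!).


Each vertex corresponds to some choice of n active constraints out of m, so the number of vertices is at most C(m, n) = m! / (n!(m-n)!).
m = 5, n = 3
Numerator: 5 * 4 * 3
Denominator: 3! = 6
C(5, 3) = 10


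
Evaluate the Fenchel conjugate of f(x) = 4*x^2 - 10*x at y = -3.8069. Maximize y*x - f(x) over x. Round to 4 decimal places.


f*(y) = sup_x {y*x - a*x^2 - b*x} = sup_x {(y-b)*x - a*x^2}
FOC: (y - b) - 2a*x = 0 => x* = (y - b)/(2a)
x* = (-3.8069 + 10)/(2*4) = 0.7741
f*(-3.8069) = (y-b)^2/(4a) = (-3.8069 + 10)^2/(4*4)
= 38.3545/16 = 2.3972


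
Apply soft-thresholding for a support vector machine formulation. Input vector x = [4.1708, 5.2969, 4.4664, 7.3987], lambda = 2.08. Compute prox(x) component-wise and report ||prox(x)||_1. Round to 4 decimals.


Soft-thresholding with lambda = 2.08:
prox(4.1708) = sign(4.1708)*max(|4.1708| - 2.08, 0) = 2.0908
prox(5.2969) = sign(5.2969)*max(|5.2969| - 2.08, 0) = 3.2169
prox(4.4664) = sign(4.4664)*max(|4.4664| - 2.08, 0) = 2.3864
prox(7.3987) = sign(7.3987)*max(|7.3987| - 2.08, 0) = 5.3187
prox(x) = [2.0908, 3.2169, 2.3864, 5.3187]
||prox(x)||_1 = 2.0908 + 3.2169 + 2.3864 + 5.3187 = 13.0128


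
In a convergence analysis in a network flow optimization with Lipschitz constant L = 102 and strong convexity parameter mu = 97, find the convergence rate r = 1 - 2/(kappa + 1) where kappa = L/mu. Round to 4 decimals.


Step 1: Compute the condition number.
kappa = L/mu = 102/97 = 1.0515
Step 2: Compute the convergence rate.
r = 1 - 2/(kappa + 1) = 1 - 2*mu/(L + mu) = (L - mu)/(L + mu) = 5/199 = 0.0251


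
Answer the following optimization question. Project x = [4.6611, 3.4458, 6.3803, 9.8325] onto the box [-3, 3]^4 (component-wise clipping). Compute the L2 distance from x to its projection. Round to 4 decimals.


Project each component onto [-3, 3].
clip(4.6611) = 3.0, clip(3.4458) = 3.0, clip(6.3803) = 3.0, clip(9.8325) = 3.0
Projection = [3.0, 3.0, 3.0, 3.0]
Squared diffs: [2.7593, 0.1987, 11.4264, 46.6831]
Distance = sqrt(61.0675) = 7.8146


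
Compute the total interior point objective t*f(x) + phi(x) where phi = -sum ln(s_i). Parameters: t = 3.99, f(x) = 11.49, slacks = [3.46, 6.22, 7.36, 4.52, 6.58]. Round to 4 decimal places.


Step 1: Compute log-barrier.
ln values: [1.2413, 1.8278, 1.9961, 1.5085, 1.884]
phi = -(1.2413 + 1.8278 + 1.9961 + 1.5085 + 1.884) = -8.4576
Step 2: Compute augmented objective.
t*f(x) = 3.99*11.49 = 45.8451
Total = 45.8451 - 8.4576 = 37.3875


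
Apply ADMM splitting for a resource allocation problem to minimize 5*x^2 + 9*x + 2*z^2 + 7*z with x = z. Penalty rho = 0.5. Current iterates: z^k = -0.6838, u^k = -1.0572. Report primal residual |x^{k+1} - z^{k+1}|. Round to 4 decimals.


ADMM iteration with rho = 0.5, z^k = -0.6838, u^k = -1.0572
Step 1: x-update.
Minimize 5*x^2 + 9*x + (0.5/2)*(x + 0.6838 - 1.0572)^2
FOC: (2*5 + 0.5)*x = -9 + 0.5*(-0.6838 + 1.0572)
x^{k+1} = -0.8394
Step 2: z-update.
Minimize 2*z^2 + 7*z + (0.5/2)*(-0.8394 - z - 1.0572)^2
FOC: (2*2 + 0.5)*z = -7 + 0.5*(-0.8394 - 1.0572)
z^{k+1} = -1.7663
Step 3: u-update.
u^{k+1} = -1.0572 - 0.8394 + 1.7663 = -0.1303
Step 4: Primal residual = |-0.8394 + 1.7663| = 0.9269


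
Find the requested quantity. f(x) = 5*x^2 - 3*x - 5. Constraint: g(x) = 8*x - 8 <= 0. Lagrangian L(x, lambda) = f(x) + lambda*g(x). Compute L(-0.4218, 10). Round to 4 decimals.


Step 1: Evaluate f(x).
f(-0.4218) = 5*(-0.4218)^2 - 3*(-0.4218) - 5 = -2.845
Step 2: Evaluate g(x).
g(-0.4218) = 8*-0.4218 - 8 = -11.3744
Step 3: Compute Lagrangian.
L = -2.845 + 10*-11.3744 = -116.589


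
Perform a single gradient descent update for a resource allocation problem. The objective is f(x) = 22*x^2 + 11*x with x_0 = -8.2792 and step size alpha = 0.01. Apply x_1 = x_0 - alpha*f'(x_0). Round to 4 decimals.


We compute the gradient at x_0 and apply the update.
f'(x) = 44*x + 11
f'(-8.2792) = 44*-8.2792 + 11 = -353.2848
x_1 = -8.2792 - 0.01*-353.2848 = -4.7464


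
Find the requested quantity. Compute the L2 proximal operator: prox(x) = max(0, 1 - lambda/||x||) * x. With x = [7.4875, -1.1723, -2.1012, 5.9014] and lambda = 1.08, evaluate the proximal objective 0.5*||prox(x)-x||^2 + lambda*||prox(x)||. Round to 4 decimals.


Step 1: Compute ||x||.
||x|| = 9.8325
Step 2: Compute scaling factor.
scale = max(0, 1 - 1.08/9.8325) = 0.8902
Step 3: prox(x) = [6.6651, -1.0435, -1.8704, 5.2532]
||prox(x)|| = 8.7525
Step 4: Proximal objective.
0.5*||prox-x||^2 = 0.5832
lambda*||prox|| = 9.4527
Total = 10.0359


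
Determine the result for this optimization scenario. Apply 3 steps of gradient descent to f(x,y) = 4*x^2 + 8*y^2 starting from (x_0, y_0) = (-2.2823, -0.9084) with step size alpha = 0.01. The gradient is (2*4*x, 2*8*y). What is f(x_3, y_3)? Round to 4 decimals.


Gradient descent on f(x,y) = 4*x^2 + 8*y^2.
Starting point: (-2.2823, -0.9084), alpha = 0.01
Step 1: grad_x = 2*4*-2.2823 = -18.2584, grad_y = 2*8*-0.9084 = -14.5344
  x_1 = -2.2823 - 0.01*-18.2584 = -2.0997
  y_1 = -0.9084 - 0.01*-14.5344 = -0.7631
Step 2: grad_x = 2*4*-2.0997 = -16.7977, grad_y = 2*8*-0.7631 = -12.2089
  x_2 = -2.0997 - 0.01*-16.7977 = -1.9317
  y_2 = -0.7631 - 0.01*-12.2089 = -0.641
Step 3: grad_x = 2*4*-1.9317 = -15.4539, grad_y = 2*8*-0.641 = -10.2555
  x_3 = -1.9317 - 0.01*-15.4539 = -1.7772
  y_3 = -0.641 - 0.01*-10.2555 = -0.5384
f(-1.7772, -0.5384) = 4*(-1.7772)^2 + 8*(-0.5384)^2 = 14.9529


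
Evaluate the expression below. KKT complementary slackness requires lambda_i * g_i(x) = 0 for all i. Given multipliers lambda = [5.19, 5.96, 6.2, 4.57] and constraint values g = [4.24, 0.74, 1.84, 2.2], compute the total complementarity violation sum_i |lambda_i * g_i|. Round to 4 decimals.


KKT complementary slackness check:
lambda_1 * g_1 = 5.19 * 4.24 = 22.0056
lambda_2 * g_2 = 5.96 * 0.74 = 4.4104
lambda_3 * g_3 = 6.2 * 1.84 = 11.408
lambda_4 * g_4 = 4.57 * 2.2 = 10.054
Total violation = 22.0056 + 4.4104 + 11.408 + 10.054 = 47.878


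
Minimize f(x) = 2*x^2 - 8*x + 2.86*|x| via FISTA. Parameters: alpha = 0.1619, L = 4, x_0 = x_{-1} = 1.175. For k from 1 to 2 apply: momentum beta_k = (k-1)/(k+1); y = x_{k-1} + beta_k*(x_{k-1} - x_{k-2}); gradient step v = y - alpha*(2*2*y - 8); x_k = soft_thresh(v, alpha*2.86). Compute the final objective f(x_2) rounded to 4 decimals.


FISTA on f(x) = 2*x^2 - 8*x + 2.86*|x|
L = 4, alpha = 0.1619
Iteration 1: beta = 0.0, y = 1.175 + 0.0*(1.175 - 1.175) = 1.175
  grad(y) = -3.3, v = y - alpha*grad = 1.7093
  prox(v) = soft_thresh(1.7093, 0.463) = 1.2462
Iteration 2: beta = 0.3333, y = 1.2462 + 0.3333*(1.2462 - 1.175) = 1.27
  grad(y) = -2.9201, v = y - alpha*grad = 1.7427
  prox(v) = soft_thresh(1.7427, 0.463) = 1.2797
f(x_2) = 2*1.2797^2 - 8*1.2797 + 2.86*|1.2797| = -3.3024


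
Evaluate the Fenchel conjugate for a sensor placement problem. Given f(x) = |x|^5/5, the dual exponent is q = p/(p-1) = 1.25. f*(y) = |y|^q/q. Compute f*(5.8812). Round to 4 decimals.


The conjugate exponent q satisfies 1/p + 1/q = 1.
p = 5, so q = 5/(5 - 1) = 1.25
|y|^q = 5.8812^1.25 = 9.1587
f*(5.8812) = 9.1587 / 1.25 = 7.3269


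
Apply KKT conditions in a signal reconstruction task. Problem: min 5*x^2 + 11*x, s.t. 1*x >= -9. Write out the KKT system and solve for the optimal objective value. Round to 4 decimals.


Step 1: Try lambda = 0 (constraint inactive).
Stationarity: 2*5*x + 11 = 0
x* = -11/(2*5) = -1.1
Check constraint: 1*-1.1 = -1.1 >= -9 -- satisfied.
Step 2: Compute optimal value.
f(x*) = 5*(-1.1)^2 + 11*(-1.1) = -6.05
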